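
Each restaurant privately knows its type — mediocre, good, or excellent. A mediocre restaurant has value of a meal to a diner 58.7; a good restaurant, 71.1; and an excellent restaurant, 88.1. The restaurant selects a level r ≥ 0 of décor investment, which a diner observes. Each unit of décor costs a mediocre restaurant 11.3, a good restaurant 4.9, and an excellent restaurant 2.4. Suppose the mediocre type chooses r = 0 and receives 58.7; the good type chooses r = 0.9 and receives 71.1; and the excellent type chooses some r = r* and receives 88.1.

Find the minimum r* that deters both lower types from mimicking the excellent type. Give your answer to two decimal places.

Mediocre type (on-path payoff 58.7) won't mimic when 58.7 ≥ 88.1 − 11.3·r*, i.e. r* ≥ 2.60.
Good type (on-path payoff 71.1 − 4.9×0.9 = 66.69) won't mimic when 66.69 ≥ 88.1 − 4.9·r*, i.e. r* ≥ 4.37.
Both must hold, so r* = max(2.60, 4.37) = 4.37. The good type's constraint binds.

4.37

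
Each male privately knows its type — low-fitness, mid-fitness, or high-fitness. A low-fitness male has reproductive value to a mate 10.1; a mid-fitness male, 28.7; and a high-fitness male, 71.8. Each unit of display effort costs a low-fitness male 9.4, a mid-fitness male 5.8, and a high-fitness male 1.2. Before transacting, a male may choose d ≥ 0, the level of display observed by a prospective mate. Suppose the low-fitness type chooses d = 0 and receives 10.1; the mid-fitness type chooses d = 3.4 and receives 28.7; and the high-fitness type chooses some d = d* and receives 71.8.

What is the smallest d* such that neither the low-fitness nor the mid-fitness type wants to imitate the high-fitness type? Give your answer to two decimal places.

10.83

Low-fitness type (on-path payoff 10.1) won't mimic when 10.1 ≥ 71.8 − 9.4·d*, i.e. d* ≥ 6.56.
Mid-fitness type (on-path payoff 28.7 − 5.8×3.4 = 8.98) won't mimic when 8.98 ≥ 71.8 − 5.8·d*, i.e. d* ≥ 10.83.
Both must hold, so d* = max(6.56, 10.83) = 10.83. The mid-fitness type's constraint binds.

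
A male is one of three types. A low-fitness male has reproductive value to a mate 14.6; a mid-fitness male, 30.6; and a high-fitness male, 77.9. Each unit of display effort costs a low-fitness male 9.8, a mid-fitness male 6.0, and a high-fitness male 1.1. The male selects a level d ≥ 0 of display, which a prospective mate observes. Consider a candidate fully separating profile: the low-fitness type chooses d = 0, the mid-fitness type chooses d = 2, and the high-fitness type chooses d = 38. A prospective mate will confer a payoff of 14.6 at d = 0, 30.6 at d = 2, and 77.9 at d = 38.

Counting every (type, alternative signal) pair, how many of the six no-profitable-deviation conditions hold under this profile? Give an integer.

Low-fitness (own payoff 14.6): to d=2 gives 30.6 − 9.8×2 = 11 → no gain ✓; to d=38 gives 77.9 − 9.8×38 = -294.5 → no gain ✓.
Mid-fitness (own payoff 30.6 − 6.0×2 = 18.6): to d=0 gives 14.6 → no gain ✓; to d=38 gives 77.9 − 6.0×38 = -150.1 → no gain ✓.
High-fitness (own payoff 77.9 − 1.1×38 = 36.1): to d=0 gives 14.6 → no gain ✓; to d=2 gives 30.6 − 1.1×2 = 28.4 → no gain ✓.
6 of the 6 constraints hold; this profile is a separating equilibrium.

6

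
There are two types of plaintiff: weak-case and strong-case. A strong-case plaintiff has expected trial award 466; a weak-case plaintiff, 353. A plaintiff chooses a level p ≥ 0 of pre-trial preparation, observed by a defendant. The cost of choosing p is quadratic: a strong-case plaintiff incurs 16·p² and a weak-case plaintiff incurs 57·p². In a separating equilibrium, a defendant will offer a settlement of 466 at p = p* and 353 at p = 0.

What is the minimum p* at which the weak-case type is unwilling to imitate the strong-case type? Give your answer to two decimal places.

1.41

The weak-case type at p = 0 receives 353; imitating at p* yields 466 − 57·p*².
Indifference: 353 = 466 − 57·p*², so p*² = (466 − 353) / 57 ≈ 1.9825.
p* = √1.9825 ≈ 1.41.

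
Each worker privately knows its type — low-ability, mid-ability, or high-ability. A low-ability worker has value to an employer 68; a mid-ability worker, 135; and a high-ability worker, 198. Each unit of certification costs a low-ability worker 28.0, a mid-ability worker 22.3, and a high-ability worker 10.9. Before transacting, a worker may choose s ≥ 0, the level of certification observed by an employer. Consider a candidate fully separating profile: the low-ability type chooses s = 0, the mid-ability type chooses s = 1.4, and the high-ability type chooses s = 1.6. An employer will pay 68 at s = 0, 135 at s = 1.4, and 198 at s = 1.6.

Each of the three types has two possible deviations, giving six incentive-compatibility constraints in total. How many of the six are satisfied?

High-ability (own payoff 198 − 10.9×1.6 = 180.56): to s=0 gives 68 → no gain ✓; to s=1.4 gives 135 − 10.9×1.4 = 119.74 → no gain ✓.
Low-ability (own payoff 68): to s=1.4 gives 135 − 28.0×1.4 = 95.8 → profitable ✗; to s=1.6 gives 198 − 28.0×1.6 = 153.2 → profitable ✗.
Mid-ability (own payoff 135 − 22.3×1.4 = 103.78): to s=0 gives 68 → no gain ✓; to s=1.6 gives 198 − 22.3×1.6 = 162.32 → profitable ✗.
3 of the 6 constraints hold; not an equilibrium.

3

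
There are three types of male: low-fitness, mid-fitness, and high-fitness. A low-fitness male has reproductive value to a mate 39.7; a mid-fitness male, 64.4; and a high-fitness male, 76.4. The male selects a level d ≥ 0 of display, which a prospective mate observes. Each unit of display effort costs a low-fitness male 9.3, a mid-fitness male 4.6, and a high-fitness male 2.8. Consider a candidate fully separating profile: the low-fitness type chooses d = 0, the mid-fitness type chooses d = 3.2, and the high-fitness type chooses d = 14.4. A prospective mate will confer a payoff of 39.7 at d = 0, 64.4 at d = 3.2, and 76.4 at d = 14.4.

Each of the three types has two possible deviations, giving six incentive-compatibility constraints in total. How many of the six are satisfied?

Low-fitness (own payoff 39.7): to d=3.2 gives 64.4 − 9.3×3.2 = 34.64 → no gain ✓; to d=14.4 gives 76.4 − 9.3×14.4 = -57.52 → no gain ✓.
High-fitness (own payoff 76.4 − 2.8×14.4 = 36.08): to d=0 gives 39.7 → profitable ✗; to d=3.2 gives 64.4 − 2.8×3.2 = 55.44 → profitable ✗.
Mid-fitness (own payoff 64.4 − 4.6×3.2 = 49.68): to d=0 gives 39.7 → no gain ✓; to d=14.4 gives 76.4 − 4.6×14.4 = 10.16 → no gain ✓.
4 of the 6 constraints hold; not an equilibrium.

4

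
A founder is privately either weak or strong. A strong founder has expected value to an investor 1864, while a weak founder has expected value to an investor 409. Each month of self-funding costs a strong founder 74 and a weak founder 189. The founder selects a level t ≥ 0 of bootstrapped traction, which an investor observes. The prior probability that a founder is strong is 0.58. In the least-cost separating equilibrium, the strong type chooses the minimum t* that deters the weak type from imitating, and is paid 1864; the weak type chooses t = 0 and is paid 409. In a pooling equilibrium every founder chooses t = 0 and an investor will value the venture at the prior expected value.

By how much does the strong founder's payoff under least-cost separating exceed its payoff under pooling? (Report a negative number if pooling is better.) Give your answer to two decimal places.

41.42

Least-cost separating signal: t* solves 409 = 1864 − 189·t*, so t* = (1864 − 409)/189 ≈ 7.6984.
Strong type's separating payoff: 1864 − 74 × t* = 1864 − 74 × (1864 − 409)/189 = 1864 − 107670/189 ≈ 1294.3175.
Pooling payoff: 0.58 × 1864 + 0.42 × 409 = 1252.9.
Difference: 1294.3175 − 1252.9 = 41.4175, i.e. 41.42 to two decimal places.
The strong type prefers to separate.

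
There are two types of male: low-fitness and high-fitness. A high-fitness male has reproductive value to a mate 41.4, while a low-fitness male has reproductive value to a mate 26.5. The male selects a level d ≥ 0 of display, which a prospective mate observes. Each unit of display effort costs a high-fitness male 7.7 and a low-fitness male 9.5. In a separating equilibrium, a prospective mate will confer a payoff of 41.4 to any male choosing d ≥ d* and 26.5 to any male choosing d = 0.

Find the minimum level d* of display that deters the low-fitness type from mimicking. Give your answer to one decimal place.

A low-fitness male choosing d = 0 receives 26.5.
Imitating at d* instead would pay 41.4 at cost 9.5·d*, netting 41.4 − 9.5·d*.
Indifference: 26.5 = 41.4 − 9.5·d*, so d* = (41.4 − 26.5) / 9.5 ≈ 1.6.
At d* the low-fitness type's incentive constraint just binds; the high-fitness type strictly prefers d* since its per-unit cost is lower.

1.6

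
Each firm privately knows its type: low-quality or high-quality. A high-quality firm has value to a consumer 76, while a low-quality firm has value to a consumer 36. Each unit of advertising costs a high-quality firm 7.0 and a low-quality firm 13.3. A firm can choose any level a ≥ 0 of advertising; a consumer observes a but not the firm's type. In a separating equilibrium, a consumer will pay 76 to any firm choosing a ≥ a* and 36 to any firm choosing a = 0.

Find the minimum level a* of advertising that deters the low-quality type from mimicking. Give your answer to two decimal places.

3.01

A low-quality firm choosing a = 0 receives 36.
Imitating at a* instead would pay 76 at cost 13.3·a*, netting 76 − 13.3·a*.
Indifference: 36 = 76 − 13.3·a*, so a* = (76 − 36) / 13.3 ≈ 3.01.
This is the low-quality type's binding incentive-compatibility constraint; any a ≥ 3.01 sustains separation on that side.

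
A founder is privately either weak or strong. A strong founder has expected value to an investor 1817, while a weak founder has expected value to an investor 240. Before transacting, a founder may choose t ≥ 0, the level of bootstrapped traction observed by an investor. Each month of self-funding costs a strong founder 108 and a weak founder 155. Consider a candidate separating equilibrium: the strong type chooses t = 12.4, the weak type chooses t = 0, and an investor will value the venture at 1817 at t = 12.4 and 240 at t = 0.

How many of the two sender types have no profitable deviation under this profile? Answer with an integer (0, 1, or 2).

Weak type: stay at 0 → 240; mimic → 1817 − 155 × 12.4 = -105. IC holds (240 ≥ -105).
Strong type: signal → 1817 − 108 × 12.4 = 477.8; deviate to 0 → 240. IC holds (477.8 ≥ 240).
2 of 2 constraints hold, so this is a separating equilibrium.

2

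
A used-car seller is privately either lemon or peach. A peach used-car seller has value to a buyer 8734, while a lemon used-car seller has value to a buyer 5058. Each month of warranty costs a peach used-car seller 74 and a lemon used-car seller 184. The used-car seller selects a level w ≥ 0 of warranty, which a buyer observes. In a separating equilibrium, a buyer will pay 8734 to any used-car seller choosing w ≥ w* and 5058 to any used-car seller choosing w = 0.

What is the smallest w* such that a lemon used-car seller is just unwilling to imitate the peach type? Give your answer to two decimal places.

A lemon used-car seller choosing w = 0 receives 5058.
Imitating at w* instead would pay 8734 at cost 184·w*, netting 8734 − 184·w*.
Indifference: 5058 = 8734 − 184·w*, so w* = (8734 − 5058) / 184 ≈ 19.98.
This is the lemon type's binding incentive-compatibility constraint; any w ≥ 19.98 sustains separation on that side.

19.98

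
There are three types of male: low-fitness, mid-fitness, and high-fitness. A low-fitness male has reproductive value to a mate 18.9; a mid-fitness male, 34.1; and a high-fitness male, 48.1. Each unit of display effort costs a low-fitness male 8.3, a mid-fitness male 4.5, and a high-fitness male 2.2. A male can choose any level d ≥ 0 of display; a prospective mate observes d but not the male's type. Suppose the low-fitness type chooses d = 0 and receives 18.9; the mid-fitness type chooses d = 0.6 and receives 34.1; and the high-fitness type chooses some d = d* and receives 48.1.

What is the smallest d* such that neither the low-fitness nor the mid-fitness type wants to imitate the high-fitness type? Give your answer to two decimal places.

Mid-fitness type (on-path payoff 34.1 − 4.5×0.6 = 31.4) won't mimic when 31.4 ≥ 48.1 − 4.5·d*, i.e. d* ≥ 3.71.
Low-fitness type (on-path payoff 18.9) won't mimic when 18.9 ≥ 48.1 − 8.3·d*, i.e. d* ≥ 3.52.
Both must hold, so d* = max(3.52, 3.71) = 3.71. The mid-fitness type's constraint binds.

3.71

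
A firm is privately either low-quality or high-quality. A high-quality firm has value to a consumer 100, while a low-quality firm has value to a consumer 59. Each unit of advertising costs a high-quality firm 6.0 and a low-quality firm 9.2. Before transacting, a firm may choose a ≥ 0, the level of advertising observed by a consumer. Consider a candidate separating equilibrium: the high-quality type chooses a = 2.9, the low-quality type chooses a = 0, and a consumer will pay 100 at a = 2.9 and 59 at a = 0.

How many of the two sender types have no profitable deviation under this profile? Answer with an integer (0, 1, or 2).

1

High-quality type: signal → 100 − 6.0 × 2.9 = 82.6; deviate to 0 → 59. IC holds (82.6 ≥ 59).
Low-quality type: stay at 0 → 59; mimic → 100 − 9.2 × 2.9 = 73.32. IC fails (59 < 73.32).
1 of 2 constraints hold, so this profile is not an equilibrium.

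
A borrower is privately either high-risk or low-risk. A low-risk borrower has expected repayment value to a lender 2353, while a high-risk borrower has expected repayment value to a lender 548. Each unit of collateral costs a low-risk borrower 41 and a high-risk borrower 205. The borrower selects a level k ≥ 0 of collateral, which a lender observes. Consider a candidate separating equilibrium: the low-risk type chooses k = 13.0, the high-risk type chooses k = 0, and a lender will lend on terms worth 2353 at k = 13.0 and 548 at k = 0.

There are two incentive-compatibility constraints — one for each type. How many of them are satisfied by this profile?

2

High-risk type: stay at 0 → 548; mimic → 2353 − 205 × 13.0 = -312. IC holds (548 ≥ -312).
Low-risk type: signal → 2353 − 41 × 13.0 = 1820; deviate to 0 → 548. IC holds (1820 ≥ 548).
2 of 2 constraints hold, so this is a separating equilibrium.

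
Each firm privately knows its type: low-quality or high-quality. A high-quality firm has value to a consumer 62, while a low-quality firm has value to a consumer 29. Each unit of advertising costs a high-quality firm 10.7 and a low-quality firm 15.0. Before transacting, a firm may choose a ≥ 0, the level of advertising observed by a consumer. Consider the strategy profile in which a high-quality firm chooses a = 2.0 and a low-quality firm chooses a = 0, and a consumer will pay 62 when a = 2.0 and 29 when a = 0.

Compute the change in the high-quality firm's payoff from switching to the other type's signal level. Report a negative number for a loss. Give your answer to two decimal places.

Playing a = 2.0 the high-quality firm receives 62 − 10.7 × 2.0 = 40.6.
Deviating to a = 0 yields 29 instead.
Gain from deviating: 29 − 40.6 = -11.60.
The gain is negative, so the high-quality type's incentive-compatibility constraint is satisfied.

-11.60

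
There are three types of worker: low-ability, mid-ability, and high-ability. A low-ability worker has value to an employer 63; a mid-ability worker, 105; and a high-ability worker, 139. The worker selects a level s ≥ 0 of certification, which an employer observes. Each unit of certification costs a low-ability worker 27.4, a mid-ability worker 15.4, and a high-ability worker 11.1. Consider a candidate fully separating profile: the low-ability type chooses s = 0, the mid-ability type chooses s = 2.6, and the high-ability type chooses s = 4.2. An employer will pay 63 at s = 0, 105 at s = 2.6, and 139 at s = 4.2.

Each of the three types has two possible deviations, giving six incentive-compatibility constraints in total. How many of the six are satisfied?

Low-ability (own payoff 63): to s=2.6 gives 105 − 27.4×2.6 = 33.76 → no gain ✓; to s=4.2 gives 139 − 27.4×4.2 = 23.92 → no gain ✓.
High-ability (own payoff 139 − 11.1×4.2 = 92.38): to s=0 gives 63 → no gain ✓; to s=2.6 gives 105 − 11.1×2.6 = 76.14 → no gain ✓.
Mid-ability (own payoff 105 − 15.4×2.6 = 64.96): to s=0 gives 63 → no gain ✓; to s=4.2 gives 139 − 15.4×4.2 = 74.32 → profitable ✗.
5 of the 6 constraints hold; not an equilibrium.

5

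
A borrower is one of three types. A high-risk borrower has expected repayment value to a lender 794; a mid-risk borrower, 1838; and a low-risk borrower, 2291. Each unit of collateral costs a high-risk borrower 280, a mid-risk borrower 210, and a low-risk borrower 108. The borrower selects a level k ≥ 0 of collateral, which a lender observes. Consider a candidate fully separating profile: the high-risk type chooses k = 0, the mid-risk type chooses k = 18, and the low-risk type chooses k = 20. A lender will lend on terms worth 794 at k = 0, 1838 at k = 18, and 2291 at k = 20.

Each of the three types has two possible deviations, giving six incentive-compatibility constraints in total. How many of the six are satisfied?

High-risk (own payoff 794): to k=18 gives 1838 − 280×18 = -3202 → no gain ✓; to k=20 gives 2291 − 280×20 = -3309 → no gain ✓.
Mid-risk (own payoff 1838 − 210×18 = -1942): to k=0 gives 794 → profitable ✗; to k=20 gives 2291 − 210×20 = -1909 → profitable ✗.
Low-risk (own payoff 2291 − 108×20 = 131): to k=0 gives 794 → profitable ✗; to k=18 gives 1838 − 108×18 = -106 → no gain ✓.
3 of the 6 constraints hold; not an equilibrium.

3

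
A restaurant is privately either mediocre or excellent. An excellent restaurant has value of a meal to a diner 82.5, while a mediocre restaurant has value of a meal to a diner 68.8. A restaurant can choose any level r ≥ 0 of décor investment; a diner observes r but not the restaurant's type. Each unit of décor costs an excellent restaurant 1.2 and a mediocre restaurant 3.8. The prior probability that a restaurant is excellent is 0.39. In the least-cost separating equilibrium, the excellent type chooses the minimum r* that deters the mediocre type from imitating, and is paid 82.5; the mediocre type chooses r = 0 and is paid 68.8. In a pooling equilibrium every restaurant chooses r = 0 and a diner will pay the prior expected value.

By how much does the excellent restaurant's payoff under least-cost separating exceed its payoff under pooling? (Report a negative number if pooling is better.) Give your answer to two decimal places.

4.03

Least-cost separating signal: r* solves 68.8 = 82.5 − 3.8·r*, so r* = (82.5 − 68.8)/3.8 ≈ 3.6053.
Excellent type's separating payoff: 82.5 − 1.2 × r* = 82.5 − 1.2 × (82.5 − 68.8)/3.8 = 82.5 − 16.44/3.8 ≈ 78.1737.
Pooling payoff: 0.39 × 82.5 + 0.61 × 68.8 = 74.143.
Difference: 78.1737 − 74.143 = 4.0307, i.e. 4.03 to two decimal places.
The excellent type prefers to separate.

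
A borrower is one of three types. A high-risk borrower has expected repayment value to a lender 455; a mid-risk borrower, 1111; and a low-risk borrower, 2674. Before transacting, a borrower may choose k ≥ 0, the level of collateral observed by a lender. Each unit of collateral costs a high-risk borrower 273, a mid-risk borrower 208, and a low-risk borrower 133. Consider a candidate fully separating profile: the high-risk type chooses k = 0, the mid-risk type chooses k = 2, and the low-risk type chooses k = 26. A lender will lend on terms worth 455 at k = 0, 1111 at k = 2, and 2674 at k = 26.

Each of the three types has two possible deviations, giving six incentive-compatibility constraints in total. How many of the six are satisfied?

High-risk (own payoff 455): to k=2 gives 1111 − 273×2 = 565 → profitable ✗; to k=26 gives 2674 − 273×26 = -4424 → no gain ✓.
Low-risk (own payoff 2674 − 133×26 = -784): to k=0 gives 455 → profitable ✗; to k=2 gives 1111 − 133×2 = 845 → profitable ✗.
Mid-risk (own payoff 1111 − 208×2 = 695): to k=0 gives 455 → no gain ✓; to k=26 gives 2674 − 208×26 = -2734 → no gain ✓.
3 of the 6 constraints hold; not an equilibrium.

3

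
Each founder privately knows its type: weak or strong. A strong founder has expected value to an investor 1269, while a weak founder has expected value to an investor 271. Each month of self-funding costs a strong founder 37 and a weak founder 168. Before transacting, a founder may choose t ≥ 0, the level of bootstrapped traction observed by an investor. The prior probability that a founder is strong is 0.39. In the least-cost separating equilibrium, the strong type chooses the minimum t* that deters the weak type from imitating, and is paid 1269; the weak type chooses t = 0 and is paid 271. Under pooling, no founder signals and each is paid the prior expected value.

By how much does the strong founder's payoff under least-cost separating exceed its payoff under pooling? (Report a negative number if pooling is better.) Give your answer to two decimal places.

Least-cost separating signal: t* solves 271 = 1269 − 168·t*, so t* = (1269 − 271)/168 ≈ 5.9405.
Strong type's separating payoff: 1269 − 37 × t* = 1269 − 37 × (1269 − 271)/168 = 1269 − 36926/168 ≈ 1049.2024.
Pooling payoff: 0.39 × 1269 + 0.61 × 271 = 660.22.
Difference: 1049.2024 − 660.22 = 388.9824, i.e. 388.98 to two decimal places.
The strong type prefers to separate.

388.98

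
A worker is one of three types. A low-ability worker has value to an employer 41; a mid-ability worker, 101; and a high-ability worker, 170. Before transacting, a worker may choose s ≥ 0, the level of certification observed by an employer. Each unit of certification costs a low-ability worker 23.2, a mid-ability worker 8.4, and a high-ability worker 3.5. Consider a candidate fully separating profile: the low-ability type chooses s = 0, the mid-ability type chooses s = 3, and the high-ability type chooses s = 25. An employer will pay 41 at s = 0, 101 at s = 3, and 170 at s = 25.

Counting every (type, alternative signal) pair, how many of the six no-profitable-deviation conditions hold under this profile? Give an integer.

5

Low-ability (own payoff 41): to s=3 gives 101 − 23.2×3 = 31.4 → no gain ✓; to s=25 gives 170 − 23.2×25 = -410 → no gain ✓.
Mid-ability (own payoff 101 − 8.4×3 = 75.8): to s=0 gives 41 → no gain ✓; to s=25 gives 170 − 8.4×25 = -40 → no gain ✓.
High-ability (own payoff 170 − 3.5×25 = 82.5): to s=0 gives 41 → no gain ✓; to s=3 gives 101 − 3.5×3 = 90.5 → profitable ✗.
5 of the 6 constraints hold; not an equilibrium.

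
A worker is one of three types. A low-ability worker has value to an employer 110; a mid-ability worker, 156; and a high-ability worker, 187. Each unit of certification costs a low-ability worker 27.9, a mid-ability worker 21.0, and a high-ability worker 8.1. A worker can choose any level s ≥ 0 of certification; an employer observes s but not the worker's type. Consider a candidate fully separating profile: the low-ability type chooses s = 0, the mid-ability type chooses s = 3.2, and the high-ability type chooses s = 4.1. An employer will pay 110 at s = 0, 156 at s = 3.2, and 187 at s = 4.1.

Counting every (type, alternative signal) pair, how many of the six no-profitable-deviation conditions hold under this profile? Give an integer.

High-ability (own payoff 187 − 8.1×4.1 = 153.79): to s=0 gives 110 → no gain ✓; to s=3.2 gives 156 − 8.1×3.2 = 130.08 → no gain ✓.
Mid-ability (own payoff 156 − 21.0×3.2 = 88.8): to s=0 gives 110 → profitable ✗; to s=4.1 gives 187 − 21.0×4.1 = 100.9 → profitable ✗.
Low-ability (own payoff 110): to s=3.2 gives 156 − 27.9×3.2 = 66.72 → no gain ✓; to s=4.1 gives 187 − 27.9×4.1 = 72.61 → no gain ✓.
4 of the 6 constraints hold; not an equilibrium.

4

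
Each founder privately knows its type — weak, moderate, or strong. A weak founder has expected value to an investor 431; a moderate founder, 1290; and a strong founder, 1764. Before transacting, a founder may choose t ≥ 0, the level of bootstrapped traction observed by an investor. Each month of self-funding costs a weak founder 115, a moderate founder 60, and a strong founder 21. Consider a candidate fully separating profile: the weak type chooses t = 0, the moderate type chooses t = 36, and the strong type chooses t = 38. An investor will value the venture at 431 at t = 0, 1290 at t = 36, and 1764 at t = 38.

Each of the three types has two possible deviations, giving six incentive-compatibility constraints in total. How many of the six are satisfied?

Moderate (own payoff 1290 − 60×36 = -870): to t=0 gives 431 → profitable ✗; to t=38 gives 1764 − 60×38 = -516 → profitable ✗.
Strong (own payoff 1764 − 21×38 = 966): to t=0 gives 431 → no gain ✓; to t=36 gives 1290 − 21×36 = 534 → no gain ✓.
Weak (own payoff 431): to t=36 gives 1290 − 115×36 = -2850 → no gain ✓; to t=38 gives 1764 − 115×38 = -2606 → no gain ✓.
4 of the 6 constraints hold; not an equilibrium.

4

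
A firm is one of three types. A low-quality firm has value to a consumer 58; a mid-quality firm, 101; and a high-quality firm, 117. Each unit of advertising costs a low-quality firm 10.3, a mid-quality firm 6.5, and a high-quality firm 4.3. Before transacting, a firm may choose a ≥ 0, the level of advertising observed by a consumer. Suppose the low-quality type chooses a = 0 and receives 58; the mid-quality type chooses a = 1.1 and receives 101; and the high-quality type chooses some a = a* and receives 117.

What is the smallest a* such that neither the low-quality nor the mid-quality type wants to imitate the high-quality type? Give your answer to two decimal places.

Mid-quality type (on-path payoff 101 − 6.5×1.1 = 93.85) won't mimic when 93.85 ≥ 117 − 6.5·a*, i.e. a* ≥ 3.56.
Low-quality type (on-path payoff 58) won't mimic when 58 ≥ 117 − 10.3·a*, i.e. a* ≥ 5.73.
Both must hold, so a* = max(5.73, 3.56) = 5.73. The low-quality type's constraint binds.

5.73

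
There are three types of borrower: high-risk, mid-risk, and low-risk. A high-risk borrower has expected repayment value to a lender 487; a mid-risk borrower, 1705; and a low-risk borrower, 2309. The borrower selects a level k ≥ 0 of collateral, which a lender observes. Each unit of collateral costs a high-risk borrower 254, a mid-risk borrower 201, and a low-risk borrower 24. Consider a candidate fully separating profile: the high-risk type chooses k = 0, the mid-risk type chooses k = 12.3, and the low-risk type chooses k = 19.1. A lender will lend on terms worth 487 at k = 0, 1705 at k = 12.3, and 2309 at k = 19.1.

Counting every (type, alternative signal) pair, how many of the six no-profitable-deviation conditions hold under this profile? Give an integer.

Low-risk (own payoff 2309 − 24×19.1 = 1850.6): to k=0 gives 487 → no gain ✓; to k=12.3 gives 1705 − 24×12.3 = 1409.8 → no gain ✓.
High-risk (own payoff 487): to k=12.3 gives 1705 − 254×12.3 = -1419.2 → no gain ✓; to k=19.1 gives 2309 − 254×19.1 = -2542.4 → no gain ✓.
Mid-risk (own payoff 1705 − 201×12.3 = -767.3): to k=0 gives 487 → profitable ✗; to k=19.1 gives 2309 − 201×19.1 = -1530.1 → no gain ✓.
5 of the 6 constraints hold; not an equilibrium.

5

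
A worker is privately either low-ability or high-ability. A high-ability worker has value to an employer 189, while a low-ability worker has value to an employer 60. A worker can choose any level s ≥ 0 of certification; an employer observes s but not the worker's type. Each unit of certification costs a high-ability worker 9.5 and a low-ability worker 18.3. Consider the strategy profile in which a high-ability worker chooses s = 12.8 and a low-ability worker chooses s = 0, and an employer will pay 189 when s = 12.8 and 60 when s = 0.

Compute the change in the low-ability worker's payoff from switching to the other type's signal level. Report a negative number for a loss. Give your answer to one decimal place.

Playing s = 0 the low-ability worker receives 60.
Deviating to s = 12.8 brings payment 189 at cost 18.3 × 12.8 = 234.24, netting -45.24.
Gain from deviating: -45.24 − 60 = -105.24, i.e. -105.2 to one decimal place.
The gain is negative, so the low-ability type's incentive-compatibility constraint is satisfied.

-105.2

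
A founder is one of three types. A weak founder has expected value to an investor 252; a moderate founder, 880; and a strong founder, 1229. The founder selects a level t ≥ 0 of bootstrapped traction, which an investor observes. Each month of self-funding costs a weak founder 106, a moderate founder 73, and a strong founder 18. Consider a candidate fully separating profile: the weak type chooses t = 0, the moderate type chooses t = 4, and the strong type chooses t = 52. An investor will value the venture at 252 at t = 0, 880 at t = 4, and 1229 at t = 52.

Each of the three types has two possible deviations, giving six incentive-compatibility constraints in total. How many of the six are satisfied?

Weak (own payoff 252): to t=4 gives 880 − 106×4 = 456 → profitable ✗; to t=52 gives 1229 − 106×52 = -4283 → no gain ✓.
Strong (own payoff 1229 − 18×52 = 293): to t=0 gives 252 → no gain ✓; to t=4 gives 880 − 18×4 = 808 → profitable ✗.
Moderate (own payoff 880 − 73×4 = 588): to t=0 gives 252 → no gain ✓; to t=52 gives 1229 − 73×52 = -2567 → no gain ✓.
4 of the 6 constraints hold; not an equilibrium.

4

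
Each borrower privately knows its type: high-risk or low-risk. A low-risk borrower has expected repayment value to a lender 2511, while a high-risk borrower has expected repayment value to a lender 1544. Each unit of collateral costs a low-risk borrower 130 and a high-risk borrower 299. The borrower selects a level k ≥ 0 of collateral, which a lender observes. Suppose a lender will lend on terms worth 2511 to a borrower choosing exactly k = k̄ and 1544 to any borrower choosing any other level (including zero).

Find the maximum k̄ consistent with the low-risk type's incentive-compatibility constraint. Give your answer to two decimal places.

Choosing k̄ yields the low-risk type 2511 − 130·k̄; choosing zero yields 1544.
The low-risk type is indifferent at 2511 − 130·k̄ = 1544, i.e. k̄ = (2511 − 1544) / 130 ≈ 7.44.
For any k̄ above 7.44 the low-risk type would rather pool at zero, so separation collapses.

7.44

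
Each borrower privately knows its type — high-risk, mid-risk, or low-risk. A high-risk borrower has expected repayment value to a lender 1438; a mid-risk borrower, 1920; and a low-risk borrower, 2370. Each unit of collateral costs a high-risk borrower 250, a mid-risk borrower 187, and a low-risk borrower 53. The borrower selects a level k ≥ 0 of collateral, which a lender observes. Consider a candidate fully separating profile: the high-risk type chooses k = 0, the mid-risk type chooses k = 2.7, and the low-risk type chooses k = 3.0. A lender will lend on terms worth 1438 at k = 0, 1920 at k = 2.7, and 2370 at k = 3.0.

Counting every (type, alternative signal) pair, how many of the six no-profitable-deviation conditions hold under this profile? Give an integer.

3

High-risk (own payoff 1438): to k=2.7 gives 1920 − 250×2.7 = 1245 → no gain ✓; to k=3.0 gives 2370 − 250×3.0 = 1620 → profitable ✗.
Mid-risk (own payoff 1920 − 187×2.7 = 1415.1): to k=0 gives 1438 → profitable ✗; to k=3.0 gives 2370 − 187×3.0 = 1809 → profitable ✗.
Low-risk (own payoff 2370 − 53×3.0 = 2211): to k=0 gives 1438 → no gain ✓; to k=2.7 gives 1920 − 53×2.7 = 1776.9 → no gain ✓.
3 of the 6 constraints hold; not an equilibrium.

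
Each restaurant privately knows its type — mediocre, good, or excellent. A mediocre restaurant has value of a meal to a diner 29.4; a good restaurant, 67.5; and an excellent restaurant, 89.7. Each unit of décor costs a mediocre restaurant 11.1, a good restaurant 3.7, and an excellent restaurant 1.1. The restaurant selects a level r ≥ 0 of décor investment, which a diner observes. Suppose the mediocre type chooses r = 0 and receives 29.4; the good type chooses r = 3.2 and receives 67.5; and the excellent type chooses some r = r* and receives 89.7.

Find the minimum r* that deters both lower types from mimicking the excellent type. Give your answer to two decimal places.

Good type (on-path payoff 67.5 − 3.7×3.2 = 55.66) won't mimic when 55.66 ≥ 89.7 − 3.7·r*, i.e. r* ≥ 9.20.
Mediocre type (on-path payoff 29.4) won't mimic when 29.4 ≥ 89.7 − 11.1·r*, i.e. r* ≥ 5.43.
Both must hold, so r* = max(5.43, 9.20) = 9.20. The good type's constraint binds.

9.20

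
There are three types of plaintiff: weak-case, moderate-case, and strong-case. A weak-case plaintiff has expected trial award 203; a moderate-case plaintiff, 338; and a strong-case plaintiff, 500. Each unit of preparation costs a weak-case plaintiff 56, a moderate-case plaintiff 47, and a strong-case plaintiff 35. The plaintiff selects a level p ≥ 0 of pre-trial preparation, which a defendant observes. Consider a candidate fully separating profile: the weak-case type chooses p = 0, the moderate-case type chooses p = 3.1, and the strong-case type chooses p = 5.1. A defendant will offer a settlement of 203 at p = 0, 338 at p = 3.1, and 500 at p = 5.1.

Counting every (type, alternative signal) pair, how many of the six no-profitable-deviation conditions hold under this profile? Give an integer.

3

Moderate-case (own payoff 338 − 47×3.1 = 192.3): to p=0 gives 203 → profitable ✗; to p=5.1 gives 500 − 47×5.1 = 260.3 → profitable ✗.
Strong-case (own payoff 500 − 35×5.1 = 321.5): to p=0 gives 203 → no gain ✓; to p=3.1 gives 338 − 35×3.1 = 229.5 → no gain ✓.
Weak-case (own payoff 203): to p=3.1 gives 338 − 56×3.1 = 164.4 → no gain ✓; to p=5.1 gives 500 − 56×5.1 = 214.4 → profitable ✗.
3 of the 6 constraints hold; not an equilibrium.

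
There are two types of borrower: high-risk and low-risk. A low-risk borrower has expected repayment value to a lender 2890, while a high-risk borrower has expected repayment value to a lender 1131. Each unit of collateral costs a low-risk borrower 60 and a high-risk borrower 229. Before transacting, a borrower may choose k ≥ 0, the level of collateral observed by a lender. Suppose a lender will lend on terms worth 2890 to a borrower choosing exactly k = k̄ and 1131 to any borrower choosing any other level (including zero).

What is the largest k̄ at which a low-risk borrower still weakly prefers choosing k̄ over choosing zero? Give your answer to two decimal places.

29.32

Choosing k̄ yields the low-risk type 2890 − 60·k̄; choosing zero yields 1131.
The low-risk type is indifferent at 2890 − 60·k̄ = 1131, i.e. k̄ = (2890 − 1131) / 60 ≈ 29.32.
For any k̄ above 29.32 the low-risk type would rather pool at zero, so separation collapses.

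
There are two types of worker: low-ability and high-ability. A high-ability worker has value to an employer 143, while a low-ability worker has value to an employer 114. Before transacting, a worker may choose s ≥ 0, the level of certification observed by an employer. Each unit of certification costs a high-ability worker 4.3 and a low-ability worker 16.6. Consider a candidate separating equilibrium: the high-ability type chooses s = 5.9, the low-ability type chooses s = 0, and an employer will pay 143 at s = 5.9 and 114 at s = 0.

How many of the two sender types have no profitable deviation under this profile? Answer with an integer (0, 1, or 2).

Low-ability type: stay at 0 → 114; mimic → 143 − 16.6 × 5.9 = 45.06. IC holds (114 ≥ 45.06).
High-ability type: signal → 143 − 4.3 × 5.9 = 117.63; deviate to 0 → 114. IC holds (117.63 ≥ 114).
2 of 2 constraints hold, so this is a separating equilibrium.

2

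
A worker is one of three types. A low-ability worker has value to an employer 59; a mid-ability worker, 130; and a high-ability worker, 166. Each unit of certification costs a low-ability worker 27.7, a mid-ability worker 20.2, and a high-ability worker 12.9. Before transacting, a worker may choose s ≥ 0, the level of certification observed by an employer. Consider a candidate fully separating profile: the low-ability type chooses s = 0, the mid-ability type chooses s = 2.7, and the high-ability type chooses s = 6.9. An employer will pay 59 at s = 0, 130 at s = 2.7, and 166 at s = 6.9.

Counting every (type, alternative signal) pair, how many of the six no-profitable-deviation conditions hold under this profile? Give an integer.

5

Mid-ability (own payoff 130 − 20.2×2.7 = 75.46): to s=0 gives 59 → no gain ✓; to s=6.9 gives 166 − 20.2×6.9 = 26.62 → no gain ✓.
High-ability (own payoff 166 − 12.9×6.9 = 76.99): to s=0 gives 59 → no gain ✓; to s=2.7 gives 130 − 12.9×2.7 = 95.17 → profitable ✗.
Low-ability (own payoff 59): to s=2.7 gives 130 − 27.7×2.7 = 55.21 → no gain ✓; to s=6.9 gives 166 − 27.7×6.9 = -25.13 → no gain ✓.
5 of the 6 constraints hold; not an equilibrium.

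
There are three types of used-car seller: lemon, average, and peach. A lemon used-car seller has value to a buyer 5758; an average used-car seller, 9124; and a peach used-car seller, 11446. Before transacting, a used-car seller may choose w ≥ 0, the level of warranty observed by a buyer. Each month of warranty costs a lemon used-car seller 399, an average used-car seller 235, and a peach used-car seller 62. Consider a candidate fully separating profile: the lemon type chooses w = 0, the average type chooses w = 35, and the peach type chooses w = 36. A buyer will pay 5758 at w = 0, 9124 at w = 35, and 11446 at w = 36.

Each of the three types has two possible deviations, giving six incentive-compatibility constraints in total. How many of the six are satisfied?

4

Lemon (own payoff 5758): to w=35 gives 9124 − 399×35 = -4841 → no gain ✓; to w=36 gives 11446 − 399×36 = -2918 → no gain ✓.
Peach (own payoff 11446 − 62×36 = 9214): to w=0 gives 5758 → no gain ✓; to w=35 gives 9124 − 62×35 = 6954 → no gain ✓.
Average (own payoff 9124 − 235×35 = 899): to w=0 gives 5758 → profitable ✗; to w=36 gives 11446 − 235×36 = 2986 → profitable ✗.
4 of the 6 constraints hold; not an equilibrium.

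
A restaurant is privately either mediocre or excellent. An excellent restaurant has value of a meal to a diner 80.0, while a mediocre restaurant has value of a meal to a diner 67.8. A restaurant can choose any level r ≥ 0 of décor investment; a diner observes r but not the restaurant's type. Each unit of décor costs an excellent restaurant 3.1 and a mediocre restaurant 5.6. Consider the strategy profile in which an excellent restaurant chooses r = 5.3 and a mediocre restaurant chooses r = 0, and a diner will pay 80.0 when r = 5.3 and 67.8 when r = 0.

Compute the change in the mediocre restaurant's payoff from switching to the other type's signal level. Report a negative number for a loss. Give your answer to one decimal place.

-17.5

Playing r = 0 the mediocre restaurant receives 67.8.
Deviating to r = 5.3 brings payment 80.0 at cost 5.6 × 5.3 = 29.68, netting 50.32.
Gain from deviating: 50.32 − 67.8 = -17.48, i.e. -17.5 to one decimal place.
The gain is negative, so the mediocre type's incentive-compatibility constraint is satisfied.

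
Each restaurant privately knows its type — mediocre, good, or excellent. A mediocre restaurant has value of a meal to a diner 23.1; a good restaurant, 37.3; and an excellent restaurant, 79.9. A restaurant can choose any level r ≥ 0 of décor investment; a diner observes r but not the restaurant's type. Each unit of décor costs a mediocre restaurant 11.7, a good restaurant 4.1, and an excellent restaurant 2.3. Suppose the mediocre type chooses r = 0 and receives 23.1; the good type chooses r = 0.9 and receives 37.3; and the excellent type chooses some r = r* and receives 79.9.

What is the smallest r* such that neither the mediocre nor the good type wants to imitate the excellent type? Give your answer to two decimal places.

11.29

Mediocre type (on-path payoff 23.1) won't mimic when 23.1 ≥ 79.9 − 11.7·r*, i.e. r* ≥ 4.85.
Good type (on-path payoff 37.3 − 4.1×0.9 = 33.61) won't mimic when 33.61 ≥ 79.9 − 4.1·r*, i.e. r* ≥ 11.29.
Both must hold, so r* = max(4.85, 11.29) = 11.29. The good type's constraint binds.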